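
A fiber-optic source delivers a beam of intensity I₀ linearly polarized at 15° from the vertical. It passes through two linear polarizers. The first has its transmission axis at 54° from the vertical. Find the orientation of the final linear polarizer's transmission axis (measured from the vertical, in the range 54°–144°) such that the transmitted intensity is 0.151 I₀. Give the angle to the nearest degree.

θ ≈ 114°

By Malus's law, I₁ = I₀ cos²(54° − 15°) = I₀ cos²(39°) = 0.604 I₀.
Need I₂/I₀ = 0.151, so cos²(θ − 54°) = 0.151 / 0.604 = 0.25.
θ − 54° = arccos(√0.25) = 60.0°, giving θ ≈ 54 + 60.0 = 114.0°.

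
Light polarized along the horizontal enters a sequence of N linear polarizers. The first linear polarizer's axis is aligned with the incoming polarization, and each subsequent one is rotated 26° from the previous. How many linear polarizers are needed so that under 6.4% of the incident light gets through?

First polarizer is aligned with the polarization: full transmission.
Each further stage multiplies by cos²(26°) = 0.8078.
After N polarizers: T = 0.8078^(N−1). Require T < 0.064 ⇒ N−1 > ln(0.064)/ln(0.8078) = 12.88, so N−1 ≥ 13 and N = 14.
Check: N=14 gives T = 0.0624 < 0.064; N=13 gives T = 0.07724.

N = 14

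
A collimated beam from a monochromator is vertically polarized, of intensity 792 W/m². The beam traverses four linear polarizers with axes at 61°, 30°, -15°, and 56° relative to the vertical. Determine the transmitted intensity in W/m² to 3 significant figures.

I ≈ 7.25 W/m²

I₁ = 792 W/m² · cos²(61°) = 186.2 W/m².
I₂ = I₁ · cos²(31°) = 186.2 · 0.7347 = 136.8 W/m².
I₃ = I₂ · cos²(45°) = 136.8 · 0.5 = 68.39 W/m².
I₄ = I₃ · cos²(71°) = 68.39 · 0.106 = 7.249 W/m².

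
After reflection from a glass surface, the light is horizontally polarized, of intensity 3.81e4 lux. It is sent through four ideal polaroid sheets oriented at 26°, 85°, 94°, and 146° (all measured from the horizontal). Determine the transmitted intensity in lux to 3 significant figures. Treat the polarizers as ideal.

I ≈ 3020 lux

By Malus's law, I₁ = 3.81e4 lux · cos²(26°) = 3.078e+04 lux.
I₂ = I₁ · cos²(59°) = 3.078e+04 · 0.2653 = 8164 lux.
I₃ = I₂ · cos²(9°) = 8164 · 0.9755 = 7965 lux.
I₄ = I₃ · cos²(52°) = 7965 · 0.379 = 3019 lux.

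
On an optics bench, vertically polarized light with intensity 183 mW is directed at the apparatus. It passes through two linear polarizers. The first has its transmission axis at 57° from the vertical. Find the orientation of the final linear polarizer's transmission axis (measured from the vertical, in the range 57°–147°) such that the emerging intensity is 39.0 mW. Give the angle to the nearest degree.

θ ≈ 89°

I₁ = I₀ cos²(57° − 0°) = I₀ cos²(57°) = 0.2966 I₀.
Target fraction: 39.0 / 183 mW = 0.2131 of I₀.
Need I₂/I₀ = 0.2131, so cos²(θ − 57°) = 0.2131 / 0.2966 = 0.7184.
θ − 57° = arccos(√0.7184) = 32.0°, giving θ ≈ 57 + 32.0 = 89.0°.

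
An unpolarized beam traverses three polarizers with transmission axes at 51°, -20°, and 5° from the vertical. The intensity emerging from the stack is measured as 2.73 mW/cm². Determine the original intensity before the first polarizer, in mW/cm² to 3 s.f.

I₀ ≈ 62.7 mW/cm²

Unpolarized light through the first polarizer → I₁ = ½ I₀, now polarized at 51°.
I₂ = I₁ cos²(-20° − 51°) = 0.5 I₀ · cos²(71°) = 0.053 I₀.
I₃ = I₂ cos²(5° + 20°) = 0.053 I₀ · cos²(25°) = 0.04353 I₀.
So 2.73 mW/cm² = 0.04353 I₀, giving I₀ = 2.73/0.04353 = 62.71 mW/cm².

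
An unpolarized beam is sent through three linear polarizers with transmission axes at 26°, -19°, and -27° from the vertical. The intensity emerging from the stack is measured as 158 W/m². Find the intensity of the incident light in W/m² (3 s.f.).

Unpolarized light through the first polarizer → I₁ = ½ I₀, now polarized at 26°.
I₂ = I₁ cos²(-19° − 26°) = 0.5 I₀ · cos²(45°) = 0.25 I₀.
I₃ = I₂ cos²(-27° + 19°) = 0.25 I₀ · cos²(8°) = 0.2452 I₀.
So 158 W/m² = 0.2452 I₀, giving I₀ = 158/0.2452 = 644.5 W/m².

I₀ ≈ 644 W/m²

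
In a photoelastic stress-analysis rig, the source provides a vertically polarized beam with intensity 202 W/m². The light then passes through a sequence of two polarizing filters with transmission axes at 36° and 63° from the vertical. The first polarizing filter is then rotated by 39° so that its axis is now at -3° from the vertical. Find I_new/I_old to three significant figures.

I_new/I_old ≈ 0.318

Before rotation:
By Malus's law, I₁ = I₀ cos²(36° − 0°) = I₀ cos²(36°) = 0.6545 I₀.
I₂ = I₁ cos²(63° − 36°) = 0.6545 I₀ · cos²(27°) = 0.5196 I₀.
After rotation:
I₁ = I₀ cos²(-3° − 0°) = I₀ cos²(3°) = 0.9973 I₀.
I₂ = I₁ cos²(63° + 3°) = 0.9973 I₀ · cos²(66°) = 0.165 I₀.
Ratio = 0.165 / 0.5196 = 0.3175.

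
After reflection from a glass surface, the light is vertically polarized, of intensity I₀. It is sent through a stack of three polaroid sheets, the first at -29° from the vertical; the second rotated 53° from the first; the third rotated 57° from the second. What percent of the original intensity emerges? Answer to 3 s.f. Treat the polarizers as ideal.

≈ 8.22%

By Malus's law, I₁ = I₀ cos²(-29° − 0°) = I₀ cos²(29°) = 0.765 I₀.
I₂ = I₁ cos²(53°) = 0.765 · 0.3622 I₀ = 0.2771 I₀.
I₃ = I₂ cos²(57°) = 0.2771 · 0.2966 I₀ = 0.08218 I₀.
That is 8.218% of the incident intensity.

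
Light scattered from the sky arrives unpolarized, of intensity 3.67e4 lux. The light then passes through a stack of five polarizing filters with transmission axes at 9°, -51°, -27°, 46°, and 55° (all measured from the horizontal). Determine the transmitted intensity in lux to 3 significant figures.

I ≈ 319 lux

Unpolarized light through the first polarizer → I₁ = 3.67e4 lux/2 = 1.835e+04 lux, polarized at 9°.
I₂ = I₁ · cos²(60°) = 1.835e+04 · 0.25 = 4588 lux.
I₃ = I₂ · cos²(24°) = 4588 · 0.8346 = 3829 lux.
I₄ = I₃ · cos²(73°) = 3829 · 0.08548 = 327.3 lux.
I₅ = I₄ · cos²(9°) = 327.3 · 0.9755 = 319.3 lux.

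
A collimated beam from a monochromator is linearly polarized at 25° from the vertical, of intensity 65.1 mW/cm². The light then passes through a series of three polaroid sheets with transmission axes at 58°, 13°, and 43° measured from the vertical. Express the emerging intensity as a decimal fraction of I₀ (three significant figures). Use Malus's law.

By Malus's law, I₁ = 65.1 mW/cm² · cos²(33°) = 45.79 mW/cm².
I₂ = I₁ · cos²(45°) = 45.79 · 0.5 = 22.89 mW/cm².
I₃ = I₂ · cos²(30°) = 22.89 · 0.75 = 17.17 mW/cm².
Transmitted fraction = 0.2638.

I/I₀ ≈ 0.264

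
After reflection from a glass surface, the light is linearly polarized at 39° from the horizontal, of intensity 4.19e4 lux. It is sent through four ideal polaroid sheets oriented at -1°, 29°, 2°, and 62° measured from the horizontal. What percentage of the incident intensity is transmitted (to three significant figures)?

≈ 8.74%

I₁ = 4.19e4 lux · cos²(40°) = 2.459e+04 lux.
I₂ = I₁ · cos²(30°) = 2.459e+04 · 0.75 = 1.844e+04 lux.
I₃ = I₂ · cos²(27°) = 1.844e+04 · 0.7939 = 1.464e+04 lux.
I₄ = I₃ · cos²(60°) = 1.464e+04 · 0.25 = 3660 lux.
That is 8.735% of the incident intensity.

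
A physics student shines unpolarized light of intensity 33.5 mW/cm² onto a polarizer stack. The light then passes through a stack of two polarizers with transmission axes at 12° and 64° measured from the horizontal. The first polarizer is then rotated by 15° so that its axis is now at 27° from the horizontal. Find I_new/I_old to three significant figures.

I_new/I_old ≈ 1.68

Before rotation:
Unpolarized light through the first polarizer → I₁ = ½ I₀, now polarized at 12°.
I₂ = I₁ cos²(64° − 12°) = 0.5 I₀ · cos²(52°) = 0.1895 I₀.
After rotation:
Unpolarized light through the first polarizer → I₁ = ½ I₀, now polarized at 27°.
I₂ = I₁ cos²(64° − 27°) = 0.5 I₀ · cos²(37°) = 0.3189 I₀.
Ratio = 0.3189 / 0.1895 = 1.683.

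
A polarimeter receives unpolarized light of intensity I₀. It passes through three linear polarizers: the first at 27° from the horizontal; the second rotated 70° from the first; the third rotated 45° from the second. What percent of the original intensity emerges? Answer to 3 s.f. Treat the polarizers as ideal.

Unpolarized light through the first polarizer → I₁ = ½ I₀, now polarized at 27°.
I₂ = I₁ cos²(70°) = 0.5 · 0.117 I₀ = 0.05849 I₀.
I₃ = I₂ cos²(45°) = 0.05849 · 0.5 I₀ = 0.02924 I₀.
That is 2.924% of the incident intensity.

≈ 2.92%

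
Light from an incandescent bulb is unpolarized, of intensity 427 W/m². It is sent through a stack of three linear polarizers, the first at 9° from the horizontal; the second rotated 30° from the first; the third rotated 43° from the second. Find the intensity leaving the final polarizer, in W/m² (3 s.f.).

Unpolarized light through the first polarizer → I₁ = 427 W/m²/2 = 213.5 W/m², polarized at 9°.
I₂ = I₁ · cos²(30°) = 213.5 · 0.75 = 160.1 W/m².
I₃ = I₂ · cos²(43°) = 160.1 · 0.5349 = 85.65 W/m².

I ≈ 85.6 W/m²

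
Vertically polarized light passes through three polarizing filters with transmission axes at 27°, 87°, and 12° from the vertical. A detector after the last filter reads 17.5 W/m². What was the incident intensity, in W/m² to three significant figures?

I₁ = I₀ cos²(27° − 0°) = I₀ cos²(27°) = 0.7939 I₀.
I₂ = I₁ cos²(87° − 27°) = 0.7939 I₀ · cos²(60°) = 0.1985 I₀.
I₃ = I₂ cos²(12° − 87°) = 0.1985 I₀ · cos²(75°) = 0.0133 I₀.
So 17.5 W/m² = 0.0133 I₀, giving I₀ = 17.5/0.0133 = 1316 W/m².

I₀ ≈ 1320 W/m²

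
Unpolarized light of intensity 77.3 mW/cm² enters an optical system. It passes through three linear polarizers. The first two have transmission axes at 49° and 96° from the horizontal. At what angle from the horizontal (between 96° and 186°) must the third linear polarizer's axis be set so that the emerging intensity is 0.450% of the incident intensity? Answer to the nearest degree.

Unpolarized light through the first polarizer → I₁ = ½ I₀, now polarized at 49°.
I₂ = I₁ cos²(96° − 49°) = 0.5 I₀ · cos²(47°) = 0.2326 I₀.
Need I₃/I₀ = 0.0045, so cos²(θ − 96°) = 0.0045 / 0.2326 = 0.01935.
θ − 96° = arccos(√0.01935) = 82.0°, giving θ ≈ 96 + 82.0 = 178.0°.

θ ≈ 178°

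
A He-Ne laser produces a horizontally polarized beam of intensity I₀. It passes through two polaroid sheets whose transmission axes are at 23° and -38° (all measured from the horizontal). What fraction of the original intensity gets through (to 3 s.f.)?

≈ 0.199 I₀

I₁ = I₀ cos²(23° − 0°) = I₀ cos²(23°) = 0.8473 I₀.
I₂ = I₁ cos²(-38° − 23°) = 0.8473 I₀ · cos²(61°) = 0.1992 I₀.
Transmitted fraction = 0.1992.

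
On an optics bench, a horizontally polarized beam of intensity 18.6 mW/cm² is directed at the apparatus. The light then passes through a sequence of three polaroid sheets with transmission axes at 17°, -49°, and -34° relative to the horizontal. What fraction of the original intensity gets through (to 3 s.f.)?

I/I₀ ≈ 0.141

I₁ = 18.6 mW/cm² · cos²(17°) = 17.01 mW/cm².
I₂ = I₁ · cos²(66°) = 17.01 · 0.1654 = 2.814 mW/cm².
I₃ = I₂ · cos²(15°) = 2.814 · 0.933 = 2.626 mW/cm².
Transmitted fraction = 0.1412.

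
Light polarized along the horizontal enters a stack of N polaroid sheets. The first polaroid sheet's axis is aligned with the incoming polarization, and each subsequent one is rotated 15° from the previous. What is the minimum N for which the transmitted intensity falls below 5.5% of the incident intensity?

N = 43

First polarizer is aligned with the polarization: full transmission.
Each further stage multiplies by cos²(15°) = 0.933.
After N polarizers: T = 0.933^(N−1). Require T < 0.055 ⇒ N−1 > ln(0.055)/ln(0.933) = 41.83, so N−1 ≥ 42 and N = 43.
Check: N=43 gives T = 0.05436 < 0.055; N=42 gives T = 0.05826.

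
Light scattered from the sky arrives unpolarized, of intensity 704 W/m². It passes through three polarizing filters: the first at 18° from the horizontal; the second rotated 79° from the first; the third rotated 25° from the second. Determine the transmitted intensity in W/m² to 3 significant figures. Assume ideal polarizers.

I ≈ 10.5 W/m²

Unpolarized light through the first polarizer → I₁ = 704 W/m²/2 = 352 W/m², polarized at 18°.
I₂ = I₁ · cos²(79°) = 352 · 0.03641 = 12.82 W/m².
I₃ = I₂ · cos²(25°) = 12.82 · 0.8214 = 10.53 W/m².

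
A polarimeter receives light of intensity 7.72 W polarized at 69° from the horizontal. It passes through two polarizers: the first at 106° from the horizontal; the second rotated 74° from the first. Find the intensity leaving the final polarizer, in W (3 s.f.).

I ≈ 0.374 W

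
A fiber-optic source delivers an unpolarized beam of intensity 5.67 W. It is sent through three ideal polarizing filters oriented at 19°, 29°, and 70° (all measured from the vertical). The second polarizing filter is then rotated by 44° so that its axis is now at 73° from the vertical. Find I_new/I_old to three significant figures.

I_new/I_old ≈ 0.624

Before rotation:
Unpolarized light through the first polarizer → I₁ = ½ I₀, now polarized at 19°.
I₂ = I₁ cos²(29° − 19°) = 0.5 I₀ · cos²(10°) = 0.4849 I₀.
I₃ = I₂ cos²(70° − 29°) = 0.4849 I₀ · cos²(41°) = 0.2762 I₀.
After rotation:
Unpolarized light through the first polarizer → I₁ = ½ I₀, now polarized at 19°.
I₂ = I₁ cos²(73° − 19°) = 0.5 I₀ · cos²(54°) = 0.1727 I₀.
I₃ = I₂ cos²(70° − 73°) = 0.1727 I₀ · cos²(3°) = 0.1723 I₀.
Ratio = 0.1723 / 0.2762 = 0.6237.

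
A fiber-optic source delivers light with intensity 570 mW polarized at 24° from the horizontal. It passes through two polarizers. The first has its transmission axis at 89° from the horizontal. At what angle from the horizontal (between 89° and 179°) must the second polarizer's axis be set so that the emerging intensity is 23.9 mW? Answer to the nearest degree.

By Malus's law, I₁ = I₀ cos²(89° − 24°) = I₀ cos²(65°) = 0.1786 I₀.
Target fraction: 23.9 / 570 mW = 0.04193 of I₀.
Need I₂/I₀ = 0.04193, so cos²(θ − 89°) = 0.04193 / 0.1786 = 0.2348.
θ − 89° = arccos(√0.2348) = 61.0°, giving θ ≈ 89 + 61.0 = 150.0°.

θ ≈ 150°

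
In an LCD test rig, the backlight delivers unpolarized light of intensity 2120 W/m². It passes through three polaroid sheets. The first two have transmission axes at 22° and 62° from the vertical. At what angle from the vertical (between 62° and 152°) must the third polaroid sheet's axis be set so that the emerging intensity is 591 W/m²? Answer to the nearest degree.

Unpolarized light through the first polarizer → I₁ = ½ I₀, now polarized at 22°.
I₂ = I₁ cos²(62° − 22°) = 0.5 I₀ · cos²(40°) = 0.2934 I₀.
Target fraction: 591 / 2120 W/m² = 0.2788 of I₀.
Need I₃/I₀ = 0.2788, so cos²(θ − 62°) = 0.2788 / 0.2934 = 0.9501.
θ − 62° = arccos(√0.9501) = 12.9°, giving θ ≈ 62 + 12.9 = 74.9°.

θ ≈ 75°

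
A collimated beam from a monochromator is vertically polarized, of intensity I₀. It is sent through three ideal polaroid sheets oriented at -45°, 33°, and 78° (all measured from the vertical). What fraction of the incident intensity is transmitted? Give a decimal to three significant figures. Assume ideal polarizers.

≈ 0.0108 I₀

By Malus's law, I₁ = I₀ cos²(-45° − 0°) = I₀ cos²(45°) = 0.5 I₀.
I₂ = I₁ cos²(33° + 45°) = 0.5 I₀ · cos²(78°) = 0.02161 I₀.
I₃ = I₂ cos²(78° − 33°) = 0.02161 I₀ · cos²(45°) = 0.01081 I₀.
Transmitted fraction = 0.01081.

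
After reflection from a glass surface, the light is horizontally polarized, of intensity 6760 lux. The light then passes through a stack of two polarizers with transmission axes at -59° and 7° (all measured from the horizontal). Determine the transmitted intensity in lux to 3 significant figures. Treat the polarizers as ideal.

I₁ = 6760 lux · cos²(59°) = 1793 lux.
I₂ = I₁ · cos²(66°) = 1793 · 0.1654 = 296.7 lux.

I ≈ 297 lux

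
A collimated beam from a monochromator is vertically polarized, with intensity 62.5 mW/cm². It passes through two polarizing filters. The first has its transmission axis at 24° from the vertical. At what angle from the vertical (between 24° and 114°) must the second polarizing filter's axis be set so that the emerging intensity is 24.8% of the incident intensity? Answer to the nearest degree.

I₁ = I₀ cos²(24° − 0°) = I₀ cos²(24°) = 0.8346 I₀.
Need I₂/I₀ = 0.248, so cos²(θ − 24°) = 0.248 / 0.8346 = 0.2972.
θ − 24° = arccos(√0.2972) = 57.0°, giving θ ≈ 24 + 57.0 = 81.0°.

θ ≈ 81°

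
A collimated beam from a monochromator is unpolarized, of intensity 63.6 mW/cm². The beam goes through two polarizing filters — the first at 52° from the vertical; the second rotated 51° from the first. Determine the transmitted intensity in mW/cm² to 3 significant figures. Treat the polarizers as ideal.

I ≈ 12.6 mW/cm²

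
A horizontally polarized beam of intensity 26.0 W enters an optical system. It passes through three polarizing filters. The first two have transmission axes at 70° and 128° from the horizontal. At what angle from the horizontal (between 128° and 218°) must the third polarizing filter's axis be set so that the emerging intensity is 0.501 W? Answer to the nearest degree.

θ ≈ 168°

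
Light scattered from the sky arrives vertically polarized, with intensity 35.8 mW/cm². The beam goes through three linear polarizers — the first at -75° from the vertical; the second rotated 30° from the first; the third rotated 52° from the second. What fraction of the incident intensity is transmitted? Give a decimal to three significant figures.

I/I₀ ≈ 0.0190

By Malus's law, I₁ = 35.8 mW/cm² · cos²(75°) = 2.398 mW/cm².
I₂ = I₁ · cos²(30°) = 2.398 · 0.75 = 1.799 mW/cm².
I₃ = I₂ · cos²(52°) = 1.799 · 0.379 = 0.6817 mW/cm².
Transmitted fraction = 0.01904.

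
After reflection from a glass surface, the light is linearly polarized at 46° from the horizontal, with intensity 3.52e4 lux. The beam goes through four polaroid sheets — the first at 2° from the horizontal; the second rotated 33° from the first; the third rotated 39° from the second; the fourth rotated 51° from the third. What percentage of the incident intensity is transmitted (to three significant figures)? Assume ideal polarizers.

I₁ = 3.52e4 lux · cos²(44°) = 1.821e+04 lux.
I₂ = I₁ · cos²(33°) = 1.821e+04 · 0.7034 = 1.281e+04 lux.
I₃ = I₂ · cos²(39°) = 1.281e+04 · 0.604 = 7737 lux.
I₄ = I₃ · cos²(51°) = 7737 · 0.396 = 3064 lux.
That is 8.706% of the incident intensity.

≈ 8.71%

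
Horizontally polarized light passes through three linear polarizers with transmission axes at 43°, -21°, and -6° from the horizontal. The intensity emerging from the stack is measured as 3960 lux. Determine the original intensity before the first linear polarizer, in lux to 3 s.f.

By Malus's law, I₁ = I₀ cos²(43° − 0°) = I₀ cos²(43°) = 0.5349 I₀.
I₂ = I₁ cos²(-21° − 43°) = 0.5349 I₀ · cos²(64°) = 0.1028 I₀.
I₃ = I₂ cos²(-6° + 21°) = 0.1028 I₀ · cos²(15°) = 0.0959 I₀.
So 3960 lux = 0.0959 I₀, giving I₀ = 3960/0.0959 = 4.129e+04 lux.

I₀ ≈ 4.13e4 lux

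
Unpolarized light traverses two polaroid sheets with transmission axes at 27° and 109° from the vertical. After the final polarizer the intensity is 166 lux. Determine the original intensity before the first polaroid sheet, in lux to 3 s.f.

Unpolarized light through the first polarizer → I₁ = ½ I₀, now polarized at 27°.
I₂ = I₁ cos²(109° − 27°) = 0.5 I₀ · cos²(82°) = 0.009685 I₀.
So 166 lux = 0.009685 I₀, giving I₀ = 166/0.009685 = 1.714e+04 lux.

I₀ ≈ 1.71e4 lux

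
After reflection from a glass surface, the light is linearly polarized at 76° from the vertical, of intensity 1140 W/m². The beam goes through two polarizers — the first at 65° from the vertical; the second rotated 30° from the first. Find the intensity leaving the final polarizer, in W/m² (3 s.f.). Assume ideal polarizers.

By Malus's law, I₁ = 1140 W/m² · cos²(11°) = 1098 W/m².
I₂ = I₁ · cos²(30°) = 1098 · 0.75 = 823.9 W/m².

I ≈ 824 W/m²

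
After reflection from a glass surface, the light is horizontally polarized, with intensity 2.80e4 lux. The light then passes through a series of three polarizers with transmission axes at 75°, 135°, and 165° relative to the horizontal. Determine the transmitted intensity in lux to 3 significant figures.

I ≈ 352 lux

I₁ = 2.80e4 lux · cos²(75°) = 1876 lux.
I₂ = I₁ · cos²(60°) = 1876 · 0.25 = 468.9 lux.
I₃ = I₂ · cos²(30°) = 468.9 · 0.75 = 351.7 lux.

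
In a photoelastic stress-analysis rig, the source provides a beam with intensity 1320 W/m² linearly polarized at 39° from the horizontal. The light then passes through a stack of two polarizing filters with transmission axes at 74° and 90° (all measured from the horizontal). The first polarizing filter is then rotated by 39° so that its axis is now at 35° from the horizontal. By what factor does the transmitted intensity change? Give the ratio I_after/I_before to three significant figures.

I_new/I_old ≈ 0.528

Before rotation:
I₁ = I₀ cos²(74° − 39°) = I₀ cos²(35°) = 0.671 I₀.
I₂ = I₁ cos²(90° − 74°) = 0.671 I₀ · cos²(16°) = 0.62 I₀.
After rotation:
I₁ = I₀ cos²(35° − 39°) = I₀ cos²(4°) = 0.9951 I₀.
I₂ = I₁ cos²(90° − 35°) = 0.9951 I₀ · cos²(55°) = 0.3274 I₀.
Ratio = 0.3274 / 0.62 = 0.528.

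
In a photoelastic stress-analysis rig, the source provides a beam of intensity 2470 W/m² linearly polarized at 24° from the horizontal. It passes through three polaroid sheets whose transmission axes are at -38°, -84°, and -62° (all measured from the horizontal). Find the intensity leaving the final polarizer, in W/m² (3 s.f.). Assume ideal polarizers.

I ≈ 226 W/m²

By Malus's law, I₁ = 2470 W/m² · cos²(62°) = 544.4 W/m².
I₂ = I₁ · cos²(46°) = 544.4 · 0.4826 = 262.7 W/m².
I₃ = I₂ · cos²(22°) = 262.7 · 0.8597 = 225.8 W/m².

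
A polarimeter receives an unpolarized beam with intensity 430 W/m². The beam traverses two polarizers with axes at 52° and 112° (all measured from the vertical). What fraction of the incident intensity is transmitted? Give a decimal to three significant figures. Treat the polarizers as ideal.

I/I₀ ≈ 0.125

Unpolarized light through the first polarizer → I₁ = 430 W/m²/2 = 215 W/m², polarized at 52°.
I₂ = I₁ · cos²(60°) = 215 · 0.25 = 53.75 W/m².
Transmitted fraction = 0.125.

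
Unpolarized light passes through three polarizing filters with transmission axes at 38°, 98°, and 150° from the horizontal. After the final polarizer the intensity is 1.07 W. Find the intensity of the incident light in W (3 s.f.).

Unpolarized light through the first polarizer → I₁ = ½ I₀, now polarized at 38°.
I₂ = I₁ cos²(98° − 38°) = 0.5 I₀ · cos²(60°) = 0.125 I₀.
I₃ = I₂ cos²(150° − 98°) = 0.125 I₀ · cos²(52°) = 0.04738 I₀.
So 1.07 W = 0.04738 I₀, giving I₀ = 1.07/0.04738 = 22.58 W.

I₀ ≈ 22.6 W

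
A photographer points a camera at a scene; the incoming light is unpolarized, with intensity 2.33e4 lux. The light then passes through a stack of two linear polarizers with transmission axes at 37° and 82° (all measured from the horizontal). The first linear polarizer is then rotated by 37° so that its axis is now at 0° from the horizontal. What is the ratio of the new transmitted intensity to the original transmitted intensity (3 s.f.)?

Before rotation:
Unpolarized light through the first polarizer → I₁ = ½ I₀, now polarized at 37°.
I₂ = I₁ cos²(82° − 37°) = 0.5 I₀ · cos²(45°) = 0.25 I₀.
After rotation:
Unpolarized light through the first polarizer → I₁ = ½ I₀, now polarized at 0°.
I₂ = I₁ cos²(82° − 0°) = 0.5 I₀ · cos²(82°) = 0.009685 I₀.
Ratio = 0.009685 / 0.25 = 0.03874.

I_new/I_old ≈ 0.0387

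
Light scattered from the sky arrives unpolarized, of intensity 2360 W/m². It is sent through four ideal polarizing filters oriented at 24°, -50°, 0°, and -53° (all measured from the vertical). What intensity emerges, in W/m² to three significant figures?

Unpolarized light through the first polarizer → I₁ = 2360 W/m²/2 = 1180 W/m², polarized at 24°.
I₂ = I₁ · cos²(74°) = 1180 · 0.07598 = 89.65 W/m².
I₃ = I₂ · cos²(50°) = 89.65 · 0.4132 = 37.04 W/m².
I₄ = I₃ · cos²(53°) = 37.04 · 0.3622 = 13.42 W/m².

I ≈ 13.4 W/m²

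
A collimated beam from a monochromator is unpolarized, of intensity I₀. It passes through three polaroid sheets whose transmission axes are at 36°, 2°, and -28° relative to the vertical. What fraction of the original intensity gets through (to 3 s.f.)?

Unpolarized light through the first polarizer → I₁ = ½ I₀, now polarized at 36°.
I₂ = I₁ cos²(2° − 36°) = 0.5 I₀ · cos²(34°) = 0.3437 I₀.
I₃ = I₂ cos²(-28° − 2°) = 0.3437 I₀ · cos²(30°) = 0.2577 I₀.
Transmitted fraction = 0.2577.

≈ 0.258 I₀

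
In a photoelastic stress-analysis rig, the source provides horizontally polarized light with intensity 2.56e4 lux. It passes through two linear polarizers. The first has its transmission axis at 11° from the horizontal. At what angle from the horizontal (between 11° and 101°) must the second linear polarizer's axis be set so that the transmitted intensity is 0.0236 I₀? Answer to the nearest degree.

θ ≈ 92°

I₁ = I₀ cos²(11° − 0°) = I₀ cos²(11°) = 0.9636 I₀.
Need I₂/I₀ = 0.0236, so cos²(θ − 11°) = 0.0236 / 0.9636 = 0.02449.
θ − 11° = arccos(√0.02449) = 81.0°, giving θ ≈ 11 + 81.0 = 92.0°.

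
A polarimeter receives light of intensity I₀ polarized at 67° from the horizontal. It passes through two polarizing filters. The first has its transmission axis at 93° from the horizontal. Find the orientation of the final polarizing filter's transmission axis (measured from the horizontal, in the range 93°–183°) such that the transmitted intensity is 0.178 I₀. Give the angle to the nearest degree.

θ ≈ 155°

By Malus's law, I₁ = I₀ cos²(93° − 67°) = I₀ cos²(26°) = 0.8078 I₀.
Need I₂/I₀ = 0.178, so cos²(θ − 93°) = 0.178 / 0.8078 = 0.2203.
θ − 93° = arccos(√0.2203) = 62.0°, giving θ ≈ 93 + 62.0 = 155.0°.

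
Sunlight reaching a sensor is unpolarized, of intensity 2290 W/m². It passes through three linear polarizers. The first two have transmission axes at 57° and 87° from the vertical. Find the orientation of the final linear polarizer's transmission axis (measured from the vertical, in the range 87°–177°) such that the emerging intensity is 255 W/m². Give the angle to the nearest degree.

Unpolarized light through the first polarizer → I₁ = ½ I₀, now polarized at 57°.
I₂ = I₁ cos²(87° − 57°) = 0.5 I₀ · cos²(30°) = 0.375 I₀.
Target fraction: 255 / 2290 W/m² = 0.1114 of I₀.
Need I₃/I₀ = 0.1114, so cos²(θ − 87°) = 0.1114 / 0.375 = 0.2969.
θ − 87° = arccos(√0.2969) = 57.0°, giving θ ≈ 87 + 57.0 = 144.0°.

θ ≈ 144°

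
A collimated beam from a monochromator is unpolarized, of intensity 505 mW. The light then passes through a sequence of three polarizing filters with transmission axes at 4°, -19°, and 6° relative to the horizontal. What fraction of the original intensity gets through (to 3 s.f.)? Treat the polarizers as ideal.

I/I₀ ≈ 0.348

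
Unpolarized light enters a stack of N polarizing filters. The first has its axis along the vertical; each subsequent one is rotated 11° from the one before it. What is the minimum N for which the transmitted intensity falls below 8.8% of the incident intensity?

First polarizer halves the unpolarized light: factor 1/2.
Each further stage multiplies by cos²(11°) = 0.9636.
After N polarizers: T = 0.5·0.9636^(N−1). Require T < 0.088 ⇒ N−1 > ln(0.088/0.5)/ln(0.9636) = 46.84, so N−1 ≥ 47 and N = 48.
Check: N=48 gives T = 0.08749 < 0.088; N=47 gives T = 0.09079.

N = 48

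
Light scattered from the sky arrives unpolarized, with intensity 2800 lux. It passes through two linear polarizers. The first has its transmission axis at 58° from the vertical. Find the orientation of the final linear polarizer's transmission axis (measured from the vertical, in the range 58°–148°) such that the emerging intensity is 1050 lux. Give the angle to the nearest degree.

Unpolarized light through the first polarizer → I₁ = ½ I₀, now polarized at 58°.
Target fraction: 1050 / 2800 lux = 0.375 of I₀.
Need I₂/I₀ = 0.375, so cos²(θ − 58°) = 0.375 / 0.5 = 0.75.
θ − 58° = arccos(√0.75) = 30.0°, giving θ ≈ 58 + 30.0 = 88.0°.

θ ≈ 88°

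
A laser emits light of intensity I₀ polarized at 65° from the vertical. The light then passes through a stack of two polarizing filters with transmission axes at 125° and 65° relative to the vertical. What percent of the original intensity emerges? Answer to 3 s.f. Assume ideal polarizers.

I₁ = I₀ cos²(125° − 65°) = I₀ cos²(60°) = 0.25 I₀.
I₂ = I₁ cos²(65° − 125°) = 0.25 I₀ · cos²(60°) = 0.0625 I₀.
That is 6.25% of the incident intensity.

≈ 6.25%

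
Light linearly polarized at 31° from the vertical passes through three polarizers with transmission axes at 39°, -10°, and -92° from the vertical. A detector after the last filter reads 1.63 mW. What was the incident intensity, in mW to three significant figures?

I₀ ≈ 199 mW

By Malus's law, I₁ = I₀ cos²(39° − 31°) = I₀ cos²(8°) = 0.9806 I₀.
I₂ = I₁ cos²(-10° − 39°) = 0.9806 I₀ · cos²(49°) = 0.4221 I₀.
I₃ = I₂ cos²(-92° + 10°) = 0.4221 I₀ · cos²(82°) = 0.008175 I₀.
So 1.63 mW = 0.008175 I₀, giving I₀ = 1.63/0.008175 = 199.4 mW.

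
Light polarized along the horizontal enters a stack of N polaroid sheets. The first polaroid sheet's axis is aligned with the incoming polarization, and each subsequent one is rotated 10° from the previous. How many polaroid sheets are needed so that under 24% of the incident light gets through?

N = 48

First polarizer is aligned with the polarization: full transmission.
Each further stage multiplies by cos²(10°) = 0.9698.
After N polarizers: T = 0.9698^(N−1). Require T < 0.24 ⇒ N−1 > ln(0.24)/ln(0.9698) = 46.61, so N−1 ≥ 47 and N = 48.
Check: N=48 gives T = 0.2372 < 0.24; N=47 gives T = 0.2445.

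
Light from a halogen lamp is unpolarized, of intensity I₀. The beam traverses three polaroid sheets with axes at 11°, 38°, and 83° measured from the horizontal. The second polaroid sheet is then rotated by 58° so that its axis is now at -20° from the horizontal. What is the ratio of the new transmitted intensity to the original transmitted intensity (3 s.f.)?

Before rotation:
Unpolarized light through the first polarizer → I₁ = ½ I₀, now polarized at 11°.
I₂ = I₁ cos²(38° − 11°) = 0.5 I₀ · cos²(27°) = 0.3969 I₀.
I₃ = I₂ cos²(83° − 38°) = 0.3969 I₀ · cos²(45°) = 0.1985 I₀.
After rotation:
Unpolarized light through the first polarizer → I₁ = ½ I₀, now polarized at 11°.
I₂ = I₁ cos²(-20° − 11°) = 0.5 I₀ · cos²(31°) = 0.3674 I₀.
Angle between axes 2 and 3: 77°. I₃ = 0.3674 I₀ · cos²(77°) = 0.01859 I₀.
Ratio = 0.01859 / 0.1985 = 0.09366.

I_new/I_old ≈ 0.0937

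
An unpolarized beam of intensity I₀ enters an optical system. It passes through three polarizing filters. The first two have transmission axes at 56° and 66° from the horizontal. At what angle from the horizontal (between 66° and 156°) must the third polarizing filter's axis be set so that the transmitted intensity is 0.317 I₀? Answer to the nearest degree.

θ ≈ 102°

Unpolarized light through the first polarizer → I₁ = ½ I₀, now polarized at 56°.
I₂ = I₁ cos²(66° − 56°) = 0.5 I₀ · cos²(10°) = 0.4849 I₀.
Need I₃/I₀ = 0.317, so cos²(θ − 66°) = 0.317 / 0.4849 = 0.6537.
θ − 66° = arccos(√0.6537) = 36.0°, giving θ ≈ 66 + 36.0 = 102.0°.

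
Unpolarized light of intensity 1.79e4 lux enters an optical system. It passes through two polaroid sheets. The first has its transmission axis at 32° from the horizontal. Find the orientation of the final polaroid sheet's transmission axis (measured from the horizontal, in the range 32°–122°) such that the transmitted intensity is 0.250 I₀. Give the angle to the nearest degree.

θ ≈ 77°

Unpolarized light through the first polarizer → I₁ = ½ I₀, now polarized at 32°.
Need I₂/I₀ = 0.25, so cos²(θ − 32°) = 0.25 / 0.5 = 0.5.
θ − 32° = arccos(√0.5) = 45.0°, giving θ ≈ 32 + 45.0 = 77.0°.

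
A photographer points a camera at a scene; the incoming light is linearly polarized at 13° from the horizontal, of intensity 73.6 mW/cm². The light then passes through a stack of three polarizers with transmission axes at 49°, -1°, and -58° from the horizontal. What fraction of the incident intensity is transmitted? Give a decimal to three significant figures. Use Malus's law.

By Malus's law, I₁ = 73.6 mW/cm² · cos²(36°) = 48.17 mW/cm².
I₂ = I₁ · cos²(50°) = 48.17 · 0.4132 = 19.9 mW/cm².
I₃ = I₂ · cos²(57°) = 19.9 · 0.2966 = 5.904 mW/cm².
Transmitted fraction = 0.08022.

I/I₀ ≈ 0.0802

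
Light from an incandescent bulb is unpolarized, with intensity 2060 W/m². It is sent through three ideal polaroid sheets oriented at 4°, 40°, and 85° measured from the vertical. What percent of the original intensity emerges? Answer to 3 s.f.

≈ 16.4%

Unpolarized light through the first polarizer → I₁ = 2060 W/m²/2 = 1030 W/m², polarized at 4°.
I₂ = I₁ · cos²(36°) = 1030 · 0.6545 = 674.1 W/m².
I₃ = I₂ · cos²(45°) = 674.1 · 0.5 = 337.1 W/m².
That is 16.36% of the incident intensity.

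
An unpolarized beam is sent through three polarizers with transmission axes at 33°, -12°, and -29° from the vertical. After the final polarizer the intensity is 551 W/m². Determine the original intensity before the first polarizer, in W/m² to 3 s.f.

Unpolarized light through the first polarizer → I₁ = ½ I₀, now polarized at 33°.
I₂ = I₁ cos²(-12° − 33°) = 0.5 I₀ · cos²(45°) = 0.25 I₀.
I₃ = I₂ cos²(-29° + 12°) = 0.25 I₀ · cos²(17°) = 0.2286 I₀.
So 551 W/m² = 0.2286 I₀, giving I₀ = 551/0.2286 = 2410 W/m².

I₀ ≈ 2410 W/m²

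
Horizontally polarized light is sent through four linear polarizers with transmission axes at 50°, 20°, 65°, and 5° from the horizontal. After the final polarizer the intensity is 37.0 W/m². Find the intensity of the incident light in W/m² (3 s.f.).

I₁ = I₀ cos²(50° − 0°) = I₀ cos²(50°) = 0.4132 I₀.
I₂ = I₁ cos²(20° − 50°) = 0.4132 I₀ · cos²(30°) = 0.3099 I₀.
I₃ = I₂ cos²(65° − 20°) = 0.3099 I₀ · cos²(45°) = 0.1549 I₀.
I₄ = I₃ cos²(5° − 65°) = 0.1549 I₀ · cos²(60°) = 0.03874 I₀.
So 37.0 W/m² = 0.03874 I₀, giving I₀ = 37.0/0.03874 = 955.2 W/m².

I₀ ≈ 955 W/m²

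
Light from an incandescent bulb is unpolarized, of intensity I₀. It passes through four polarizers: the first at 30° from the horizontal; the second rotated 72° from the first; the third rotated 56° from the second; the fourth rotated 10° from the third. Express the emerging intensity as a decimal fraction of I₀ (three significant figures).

≈ 0.0145 I₀

Unpolarized light through the first polarizer → I₁ = ½ I₀, now polarized at 30°.
I₂ = I₁ cos²(72°) = 0.5 · 0.09549 I₀ = 0.04775 I₀.
I₃ = I₂ cos²(56°) = 0.04775 · 0.3127 I₀ = 0.01493 I₀.
I₄ = I₃ cos²(10°) = 0.01493 · 0.9698 I₀ = 0.01448 I₀.
Transmitted fraction = 0.01448.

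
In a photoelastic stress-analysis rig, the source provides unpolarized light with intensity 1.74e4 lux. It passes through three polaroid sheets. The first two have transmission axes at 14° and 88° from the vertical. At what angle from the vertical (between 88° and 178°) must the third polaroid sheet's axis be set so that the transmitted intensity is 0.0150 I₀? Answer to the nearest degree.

θ ≈ 139°

Unpolarized light through the first polarizer → I₁ = ½ I₀, now polarized at 14°.
I₂ = I₁ cos²(88° − 14°) = 0.5 I₀ · cos²(74°) = 0.03799 I₀.
Need I₃/I₀ = 0.015, so cos²(θ − 88°) = 0.015 / 0.03799 = 0.3949.
θ − 88° = arccos(√0.3949) = 51.1°, giving θ ≈ 88 + 51.1 = 139.1°.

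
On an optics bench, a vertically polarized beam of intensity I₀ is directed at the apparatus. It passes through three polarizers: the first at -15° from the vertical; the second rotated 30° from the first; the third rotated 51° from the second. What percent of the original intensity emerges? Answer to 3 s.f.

≈ 27.7%

By Malus's law, I₁ = I₀ cos²(-15° − 0°) = I₀ cos²(15°) = 0.933 I₀.
I₂ = I₁ cos²(30°) = 0.933 · 0.75 I₀ = 0.6998 I₀.
I₃ = I₂ cos²(51°) = 0.6998 · 0.396 I₀ = 0.2771 I₀.
That is 27.71% of the incident intensity.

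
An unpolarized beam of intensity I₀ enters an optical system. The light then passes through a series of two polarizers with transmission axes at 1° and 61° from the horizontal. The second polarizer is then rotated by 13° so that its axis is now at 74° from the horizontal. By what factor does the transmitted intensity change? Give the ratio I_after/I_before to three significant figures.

Before rotation:
Unpolarized light through the first polarizer → I₁ = ½ I₀, now polarized at 1°.
I₂ = I₁ cos²(61° − 1°) = 0.5 I₀ · cos²(60°) = 0.125 I₀.
After rotation:
Unpolarized light through the first polarizer → I₁ = ½ I₀, now polarized at 1°.
I₂ = I₁ cos²(74° − 1°) = 0.5 I₀ · cos²(73°) = 0.04274 I₀.
Ratio = 0.04274 / 0.125 = 0.3419.

I_new/I_old ≈ 0.342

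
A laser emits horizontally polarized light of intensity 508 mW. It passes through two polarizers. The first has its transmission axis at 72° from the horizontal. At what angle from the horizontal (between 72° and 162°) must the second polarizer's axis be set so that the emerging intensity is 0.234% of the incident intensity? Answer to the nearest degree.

θ ≈ 153°

By Malus's law, I₁ = I₀ cos²(72° − 0°) = I₀ cos²(72°) = 0.09549 I₀.
Need I₂/I₀ = 0.00234, so cos²(θ − 72°) = 0.00234 / 0.09549 = 0.0245.
θ − 72° = arccos(√0.0245) = 81.0°, giving θ ≈ 72 + 81.0 = 153.0°.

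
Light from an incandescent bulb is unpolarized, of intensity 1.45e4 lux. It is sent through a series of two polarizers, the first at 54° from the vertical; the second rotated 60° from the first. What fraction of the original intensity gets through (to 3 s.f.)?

Unpolarized light through the first polarizer → I₁ = 1.45e4 lux/2 = 7250 lux, polarized at 54°.
I₂ = I₁ · cos²(60°) = 7250 · 0.25 = 1813 lux.
Transmitted fraction = 0.125.

I/I₀ ≈ 0.125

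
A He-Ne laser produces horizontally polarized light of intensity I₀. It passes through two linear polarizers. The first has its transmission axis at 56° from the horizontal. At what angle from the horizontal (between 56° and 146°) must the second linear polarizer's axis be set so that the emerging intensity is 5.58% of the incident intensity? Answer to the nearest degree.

θ ≈ 121°

I₁ = I₀ cos²(56° − 0°) = I₀ cos²(56°) = 0.3127 I₀.
Need I₂/I₀ = 0.0558, so cos²(θ − 56°) = 0.0558 / 0.3127 = 0.1784.
θ − 56° = arccos(√0.1784) = 65.0°, giving θ ≈ 56 + 65.0 = 121.0°.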